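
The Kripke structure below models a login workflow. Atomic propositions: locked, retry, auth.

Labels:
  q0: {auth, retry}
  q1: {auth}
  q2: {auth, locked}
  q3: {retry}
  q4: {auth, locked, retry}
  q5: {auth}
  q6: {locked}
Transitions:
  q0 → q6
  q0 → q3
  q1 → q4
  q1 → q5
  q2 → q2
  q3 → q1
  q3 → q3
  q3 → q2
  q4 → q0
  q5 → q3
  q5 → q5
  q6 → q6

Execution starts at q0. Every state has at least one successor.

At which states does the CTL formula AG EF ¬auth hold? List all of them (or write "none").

States satisfying EF ¬auth: {q0, q1, q3, q4, q5, q6}.
States satisfying AG EF ¬auth: {q6}.

{q6}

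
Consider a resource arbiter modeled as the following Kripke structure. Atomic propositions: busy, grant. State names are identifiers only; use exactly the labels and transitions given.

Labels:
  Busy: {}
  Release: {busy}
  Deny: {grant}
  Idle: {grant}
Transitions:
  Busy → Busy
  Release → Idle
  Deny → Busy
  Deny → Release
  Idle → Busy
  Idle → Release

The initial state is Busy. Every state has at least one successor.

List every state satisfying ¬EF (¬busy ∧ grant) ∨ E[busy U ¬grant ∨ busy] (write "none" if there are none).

{Busy, Release}

States satisfying ¬busy ∧ grant: {Deny, Idle}.
States satisfying EF (¬busy ∧ grant): {Release, Deny, Idle}.
States satisfying ¬EF (¬busy ∧ grant): {Busy}.
States satisfying busy: {Release}.
States satisfying ¬grant ∨ busy: {Busy, Release}.
States satisfying E[busy U ¬grant ∨ busy]: {Busy, Release}.
States satisfying ¬EF (¬busy ∧ grant) ∨ E[busy U ¬grant ∨ busy]: {Busy, Release}.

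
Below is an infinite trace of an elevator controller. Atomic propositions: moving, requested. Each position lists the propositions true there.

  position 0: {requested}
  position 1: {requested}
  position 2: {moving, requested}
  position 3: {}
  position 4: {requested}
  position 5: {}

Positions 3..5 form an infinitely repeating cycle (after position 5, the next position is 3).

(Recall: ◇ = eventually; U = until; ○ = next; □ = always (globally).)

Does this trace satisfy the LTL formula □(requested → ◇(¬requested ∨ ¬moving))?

Yes

requested → ◇(¬requested ∨ ¬moving) holds at every position 0..5, and those are all positions ever visited, so □(requested → ◇(¬requested ∨ ¬moving)) holds.
Positions where requested holds: 0, 1, 2, 4.
Check ◇(¬requested ∨ ¬moving) at each: 0→ok, 1→ok, 2→ok, 4→ok.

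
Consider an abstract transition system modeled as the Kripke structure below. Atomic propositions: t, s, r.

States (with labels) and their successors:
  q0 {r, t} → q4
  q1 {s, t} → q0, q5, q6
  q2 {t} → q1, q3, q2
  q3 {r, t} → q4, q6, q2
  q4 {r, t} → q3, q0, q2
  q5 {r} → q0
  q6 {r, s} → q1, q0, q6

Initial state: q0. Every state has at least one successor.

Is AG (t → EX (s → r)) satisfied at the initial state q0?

Yes

States satisfying t → EX (s → r): {q0, q1, q2, q3, q4, q5, q6}.
States satisfying AG (t → EX (s → r)): {q0, q1, q2, q3, q4, q5, q6}.
Every state reachable from q0 satisfies t → EX (s → r).
q0 ∈ Sat(AG (t → EX (s → r))).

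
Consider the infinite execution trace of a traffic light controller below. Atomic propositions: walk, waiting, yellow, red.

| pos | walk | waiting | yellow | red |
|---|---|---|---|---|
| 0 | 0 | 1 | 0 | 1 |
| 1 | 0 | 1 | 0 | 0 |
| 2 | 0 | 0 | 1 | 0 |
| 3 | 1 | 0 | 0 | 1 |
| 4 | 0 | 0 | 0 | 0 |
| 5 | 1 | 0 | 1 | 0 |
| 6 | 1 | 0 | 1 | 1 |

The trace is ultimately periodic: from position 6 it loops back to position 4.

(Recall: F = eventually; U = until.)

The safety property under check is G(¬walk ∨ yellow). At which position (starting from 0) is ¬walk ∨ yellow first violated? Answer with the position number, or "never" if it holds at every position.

Check ¬walk ∨ yellow at each position in order: 0 ✓, 1 ✓, 2 ✓.
At position 3 the labels are {red, walk}, so ¬walk ∨ yellow is false there. This is the first violation.

3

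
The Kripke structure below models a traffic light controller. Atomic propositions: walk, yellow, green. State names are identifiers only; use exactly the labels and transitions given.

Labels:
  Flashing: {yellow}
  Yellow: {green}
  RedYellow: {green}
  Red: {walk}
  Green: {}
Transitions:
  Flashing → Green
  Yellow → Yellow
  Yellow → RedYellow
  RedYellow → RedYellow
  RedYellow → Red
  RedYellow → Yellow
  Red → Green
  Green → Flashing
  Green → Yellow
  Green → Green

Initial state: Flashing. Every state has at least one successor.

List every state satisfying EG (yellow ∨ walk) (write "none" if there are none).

States satisfying yellow ∨ walk: {Flashing, Red}.
States satisfying EG (yellow ∨ walk): ∅.

none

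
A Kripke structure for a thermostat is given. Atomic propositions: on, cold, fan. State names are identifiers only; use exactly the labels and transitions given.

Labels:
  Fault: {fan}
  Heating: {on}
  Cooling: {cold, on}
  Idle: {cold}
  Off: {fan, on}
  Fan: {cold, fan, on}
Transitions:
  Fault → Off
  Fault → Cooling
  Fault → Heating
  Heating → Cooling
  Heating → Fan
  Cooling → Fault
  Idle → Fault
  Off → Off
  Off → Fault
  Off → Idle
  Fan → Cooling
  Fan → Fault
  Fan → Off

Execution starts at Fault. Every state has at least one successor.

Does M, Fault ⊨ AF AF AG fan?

Violated

States satisfying AF AG fan: ∅.
States satisfying AF AF AG fan: ∅.
There is a path from Fault along which AF AG fan never holds.
Fault ∉ Sat(AF AF AG fan).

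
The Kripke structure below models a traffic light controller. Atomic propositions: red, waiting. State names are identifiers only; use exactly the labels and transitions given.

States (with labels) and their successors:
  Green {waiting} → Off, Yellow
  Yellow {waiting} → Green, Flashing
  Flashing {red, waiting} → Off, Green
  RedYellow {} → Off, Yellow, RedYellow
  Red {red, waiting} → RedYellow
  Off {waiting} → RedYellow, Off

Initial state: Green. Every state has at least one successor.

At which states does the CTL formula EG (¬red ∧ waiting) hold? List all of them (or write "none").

{Green, Yellow, Off}

States satisfying ¬red ∧ waiting: {Green, Yellow, Off}.
States satisfying EG (¬red ∧ waiting): {Green, Yellow, Off}.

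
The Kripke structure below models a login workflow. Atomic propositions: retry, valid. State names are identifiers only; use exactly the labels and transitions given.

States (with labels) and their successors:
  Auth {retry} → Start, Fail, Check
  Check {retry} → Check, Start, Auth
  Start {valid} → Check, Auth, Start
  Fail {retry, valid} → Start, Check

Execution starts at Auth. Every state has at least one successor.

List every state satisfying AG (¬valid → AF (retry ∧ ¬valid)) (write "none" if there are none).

{Auth, Check, Start, Fail}

States satisfying ¬valid → AF (retry ∧ ¬valid): {Auth, Check, Start, Fail}.
States satisfying AG (¬valid → AF (retry ∧ ¬valid)): {Auth, Check, Start, Fail}.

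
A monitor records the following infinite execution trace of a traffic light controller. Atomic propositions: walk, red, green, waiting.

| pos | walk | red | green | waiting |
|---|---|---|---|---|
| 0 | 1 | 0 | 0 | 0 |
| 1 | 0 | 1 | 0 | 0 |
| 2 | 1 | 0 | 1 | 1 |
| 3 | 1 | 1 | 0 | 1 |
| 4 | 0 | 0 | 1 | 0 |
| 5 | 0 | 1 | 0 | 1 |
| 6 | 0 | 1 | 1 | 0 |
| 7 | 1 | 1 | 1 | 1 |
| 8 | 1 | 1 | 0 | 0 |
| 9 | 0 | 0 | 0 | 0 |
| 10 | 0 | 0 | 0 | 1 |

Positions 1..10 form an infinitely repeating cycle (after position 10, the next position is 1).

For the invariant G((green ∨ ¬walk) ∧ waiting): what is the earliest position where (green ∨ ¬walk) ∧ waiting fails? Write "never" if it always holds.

0

At position 0 the labels are {walk}, so (green ∨ ¬walk) ∧ waiting is false there. This is the first violation.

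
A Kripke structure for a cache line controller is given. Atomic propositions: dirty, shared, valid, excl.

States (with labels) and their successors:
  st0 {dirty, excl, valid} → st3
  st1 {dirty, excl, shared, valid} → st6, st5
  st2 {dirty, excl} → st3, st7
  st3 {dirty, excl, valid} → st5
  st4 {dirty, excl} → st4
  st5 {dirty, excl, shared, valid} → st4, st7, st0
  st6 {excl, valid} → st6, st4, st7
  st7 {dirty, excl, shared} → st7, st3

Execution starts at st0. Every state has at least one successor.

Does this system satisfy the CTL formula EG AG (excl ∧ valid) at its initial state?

Does not hold

States satisfying AG (excl ∧ valid): ∅.
States satisfying EG AG (excl ∧ valid): ∅.
No suitable path/successor from st0 witnesses the formula.
st0 ∉ Sat(EG AG (excl ∧ valid)).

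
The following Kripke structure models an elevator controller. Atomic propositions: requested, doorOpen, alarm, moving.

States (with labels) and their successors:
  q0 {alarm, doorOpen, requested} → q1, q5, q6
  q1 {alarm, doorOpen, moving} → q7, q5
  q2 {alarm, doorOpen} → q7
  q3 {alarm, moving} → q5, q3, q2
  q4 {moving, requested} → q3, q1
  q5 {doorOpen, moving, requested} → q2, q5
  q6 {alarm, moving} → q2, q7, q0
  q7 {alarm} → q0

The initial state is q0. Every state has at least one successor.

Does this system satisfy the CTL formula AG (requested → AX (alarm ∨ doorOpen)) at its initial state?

States satisfying requested → AX (alarm ∨ doorOpen): {q0, q1, q2, q3, q4, q5, q6, q7}.
States satisfying AG (requested → AX (alarm ∨ doorOpen)): {q0, q1, q2, q3, q4, q5, q6, q7}.
Every state reachable from q0 satisfies requested → AX (alarm ∨ doorOpen).
q0 ∈ Sat(AG (requested → AX (alarm ∨ doorOpen))).

Holds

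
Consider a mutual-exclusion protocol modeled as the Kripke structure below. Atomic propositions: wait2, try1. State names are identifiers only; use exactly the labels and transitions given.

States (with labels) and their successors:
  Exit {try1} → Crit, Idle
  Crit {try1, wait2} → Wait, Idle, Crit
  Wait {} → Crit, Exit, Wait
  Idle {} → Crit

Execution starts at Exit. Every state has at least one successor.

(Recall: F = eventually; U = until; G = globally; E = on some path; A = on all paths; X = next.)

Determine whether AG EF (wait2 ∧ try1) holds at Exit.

Holds

States satisfying EF (wait2 ∧ try1): {Exit, Crit, Wait, Idle}.
States satisfying AG EF (wait2 ∧ try1): {Exit, Crit, Wait, Idle}.
Every state reachable from Exit satisfies EF (wait2 ∧ try1).
Exit ∈ Sat(AG EF (wait2 ∧ try1)).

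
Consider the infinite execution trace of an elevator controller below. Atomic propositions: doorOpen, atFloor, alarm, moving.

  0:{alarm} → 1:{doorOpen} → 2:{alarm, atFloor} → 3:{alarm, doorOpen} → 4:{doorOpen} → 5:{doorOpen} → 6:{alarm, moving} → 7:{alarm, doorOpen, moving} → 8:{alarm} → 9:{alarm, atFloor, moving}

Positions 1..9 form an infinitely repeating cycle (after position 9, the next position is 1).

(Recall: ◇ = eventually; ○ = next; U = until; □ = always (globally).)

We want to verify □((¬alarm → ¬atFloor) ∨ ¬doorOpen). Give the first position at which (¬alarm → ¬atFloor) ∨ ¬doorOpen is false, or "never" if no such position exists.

(¬alarm → ¬atFloor) ∨ ¬doorOpen holds at every position 0..9, and those are all the positions the trace ever visits, so the invariant □((¬alarm → ¬atFloor) ∨ ¬doorOpen) is never violated.

never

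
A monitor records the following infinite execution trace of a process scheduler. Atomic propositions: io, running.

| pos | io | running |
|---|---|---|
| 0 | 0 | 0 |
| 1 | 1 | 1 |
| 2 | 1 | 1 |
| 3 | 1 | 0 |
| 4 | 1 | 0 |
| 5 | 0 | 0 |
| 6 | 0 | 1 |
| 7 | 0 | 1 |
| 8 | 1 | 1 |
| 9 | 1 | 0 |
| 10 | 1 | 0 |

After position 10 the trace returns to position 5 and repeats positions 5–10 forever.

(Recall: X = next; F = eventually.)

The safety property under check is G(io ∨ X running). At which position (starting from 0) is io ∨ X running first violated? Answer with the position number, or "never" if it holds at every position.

io ∨ X running holds at every position 0..10, and those are all the positions the trace ever visits, so the invariant G(io ∨ X running) is never violated.

never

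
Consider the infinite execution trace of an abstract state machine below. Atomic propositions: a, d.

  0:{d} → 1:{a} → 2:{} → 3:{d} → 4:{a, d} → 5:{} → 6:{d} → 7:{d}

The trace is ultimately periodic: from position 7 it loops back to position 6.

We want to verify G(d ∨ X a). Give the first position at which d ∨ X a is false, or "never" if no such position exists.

Check d ∨ X a at each position in order: 0 ✓.
At position 1 the labels are {a} and the next position 2 has {}, so d ∨ X a is false there. This is the first violation.

1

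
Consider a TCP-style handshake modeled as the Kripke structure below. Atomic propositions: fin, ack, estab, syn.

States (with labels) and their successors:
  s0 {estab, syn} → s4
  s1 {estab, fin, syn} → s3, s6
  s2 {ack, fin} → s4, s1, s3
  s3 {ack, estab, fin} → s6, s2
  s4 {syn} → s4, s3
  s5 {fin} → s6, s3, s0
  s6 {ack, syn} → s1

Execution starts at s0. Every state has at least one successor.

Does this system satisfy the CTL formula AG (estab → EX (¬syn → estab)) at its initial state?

States satisfying estab → EX (¬syn → estab): {s0, s1, s2, s3, s4, s5, s6}.
States satisfying AG (estab → EX (¬syn → estab)): {s0, s1, s2, s3, s4, s5, s6}.
Every state reachable from s0 satisfies estab → EX (¬syn → estab).
s0 ∈ Sat(AG (estab → EX (¬syn → estab))).

Yes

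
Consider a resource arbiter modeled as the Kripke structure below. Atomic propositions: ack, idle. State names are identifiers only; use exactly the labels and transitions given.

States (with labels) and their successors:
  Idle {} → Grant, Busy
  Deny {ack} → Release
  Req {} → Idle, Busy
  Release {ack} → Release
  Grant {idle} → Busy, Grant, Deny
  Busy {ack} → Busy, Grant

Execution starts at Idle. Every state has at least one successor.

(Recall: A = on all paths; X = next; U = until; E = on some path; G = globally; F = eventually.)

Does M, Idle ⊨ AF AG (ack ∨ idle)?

Yes

States satisfying AG (ack ∨ idle): {Deny, Release, Grant, Busy}.
States satisfying AF AG (ack ∨ idle): {Idle, Deny, Req, Release, Grant, Busy}.
Idle ∈ Sat(AF AG (ack ∨ idle)).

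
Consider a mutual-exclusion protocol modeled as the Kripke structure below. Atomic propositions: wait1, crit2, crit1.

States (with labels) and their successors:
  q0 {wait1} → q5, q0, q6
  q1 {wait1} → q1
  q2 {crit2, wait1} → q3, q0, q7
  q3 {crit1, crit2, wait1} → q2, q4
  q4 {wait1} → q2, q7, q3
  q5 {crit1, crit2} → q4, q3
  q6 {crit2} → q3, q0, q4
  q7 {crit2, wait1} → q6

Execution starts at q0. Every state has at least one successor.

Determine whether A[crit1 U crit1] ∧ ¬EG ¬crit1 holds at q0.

States satisfying crit1: {q3, q5}.
States satisfying A[crit1 U crit1]: {q3, q5}.
States satisfying ¬crit1: {q0, q1, q2, q4, q6, q7}.
States satisfying EG ¬crit1: {q0, q1, q2, q4, q6, q7}.
States satisfying ¬EG ¬crit1: {q3, q5}.
States satisfying A[crit1 U crit1] ∧ ¬EG ¬crit1: {q3, q5}.
q0 ∉ Sat(A[crit1 U crit1] ∧ ¬EG ¬crit1).

No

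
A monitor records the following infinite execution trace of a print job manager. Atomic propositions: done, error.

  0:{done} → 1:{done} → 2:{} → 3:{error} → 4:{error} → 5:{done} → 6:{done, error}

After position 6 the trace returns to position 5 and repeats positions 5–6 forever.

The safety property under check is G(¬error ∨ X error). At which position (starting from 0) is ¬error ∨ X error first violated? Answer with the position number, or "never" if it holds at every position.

4

Check ¬error ∨ X error at each position in order: 0 ✓, 1 ✓, 2 ✓, 3 ✓.
At position 4 the labels are {error} and the next position 5 has {done}, so ¬error ∨ X error is false there. This is the first violation.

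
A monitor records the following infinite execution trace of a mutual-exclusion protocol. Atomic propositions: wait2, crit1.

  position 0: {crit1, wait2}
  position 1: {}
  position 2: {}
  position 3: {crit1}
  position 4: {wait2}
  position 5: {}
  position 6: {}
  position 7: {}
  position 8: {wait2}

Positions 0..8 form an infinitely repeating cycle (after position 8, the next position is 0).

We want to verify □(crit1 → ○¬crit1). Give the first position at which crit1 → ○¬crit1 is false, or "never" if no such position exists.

never

crit1 → ○¬crit1 holds at every position 0..8, and those are all the positions the trace ever visits, so the invariant □(crit1 → ○¬crit1) is never violated.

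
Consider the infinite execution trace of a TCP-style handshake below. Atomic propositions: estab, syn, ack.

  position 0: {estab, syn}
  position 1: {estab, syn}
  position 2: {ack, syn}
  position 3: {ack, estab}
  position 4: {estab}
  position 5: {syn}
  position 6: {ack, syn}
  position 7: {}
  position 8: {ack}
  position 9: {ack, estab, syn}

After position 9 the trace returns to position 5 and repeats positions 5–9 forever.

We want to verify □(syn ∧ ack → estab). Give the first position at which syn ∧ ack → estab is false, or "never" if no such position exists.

2

Check syn ∧ ack → estab at each position in order: 0 ✓, 1 ✓.
At position 2 the labels are {ack, syn}, so syn ∧ ack → estab is false there. This is the first violation.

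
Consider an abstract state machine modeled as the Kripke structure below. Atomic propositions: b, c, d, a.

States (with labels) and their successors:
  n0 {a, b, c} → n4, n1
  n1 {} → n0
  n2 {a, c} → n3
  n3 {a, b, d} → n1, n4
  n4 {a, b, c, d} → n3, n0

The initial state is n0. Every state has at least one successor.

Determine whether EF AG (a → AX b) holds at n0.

Does not hold

States satisfying AG (a → AX b): ∅.
States satisfying EF AG (a → AX b): ∅.
No suitable path/successor from n0 witnesses the formula.
n0 ∉ Sat(EF AG (a → AX b)).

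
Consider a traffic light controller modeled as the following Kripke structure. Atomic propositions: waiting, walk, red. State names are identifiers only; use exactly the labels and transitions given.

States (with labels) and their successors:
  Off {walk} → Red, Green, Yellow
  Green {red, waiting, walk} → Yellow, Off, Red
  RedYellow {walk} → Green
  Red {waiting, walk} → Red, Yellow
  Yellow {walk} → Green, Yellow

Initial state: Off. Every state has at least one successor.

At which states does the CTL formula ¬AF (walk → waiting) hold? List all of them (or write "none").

States satisfying walk → waiting: {Green, Red}.
States satisfying AF (walk → waiting): {Green, RedYellow, Red}.
States satisfying ¬AF (walk → waiting): {Off, Yellow}.

{Off, Yellow}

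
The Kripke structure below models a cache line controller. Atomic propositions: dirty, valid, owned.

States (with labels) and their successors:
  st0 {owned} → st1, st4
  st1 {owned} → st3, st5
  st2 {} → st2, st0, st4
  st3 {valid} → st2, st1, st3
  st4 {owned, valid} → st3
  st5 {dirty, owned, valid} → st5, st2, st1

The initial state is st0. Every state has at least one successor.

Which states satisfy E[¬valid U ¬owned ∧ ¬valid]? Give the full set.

{st2}

States satisfying ¬valid: {st0, st1, st2}.
States satisfying ¬owned ∧ ¬valid: {st2}.
States satisfying E[¬valid U ¬owned ∧ ¬valid]: {st2}.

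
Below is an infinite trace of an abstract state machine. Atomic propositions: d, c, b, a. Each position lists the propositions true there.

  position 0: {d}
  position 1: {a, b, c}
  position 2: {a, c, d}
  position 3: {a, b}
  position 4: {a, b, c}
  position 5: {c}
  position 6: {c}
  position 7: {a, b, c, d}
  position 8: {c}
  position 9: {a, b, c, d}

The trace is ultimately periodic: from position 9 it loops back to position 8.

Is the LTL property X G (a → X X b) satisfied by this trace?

No

The position after 0 is 1; G (a → X X b) is false there.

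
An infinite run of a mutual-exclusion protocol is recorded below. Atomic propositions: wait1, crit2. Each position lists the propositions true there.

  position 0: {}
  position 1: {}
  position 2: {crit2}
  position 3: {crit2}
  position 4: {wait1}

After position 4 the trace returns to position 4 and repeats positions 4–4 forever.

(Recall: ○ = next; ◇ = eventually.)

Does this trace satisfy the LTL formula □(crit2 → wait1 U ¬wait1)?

crit2 → wait1 U ¬wait1 holds at every position 0..4, and those are all positions ever visited, so □(crit2 → wait1 U ¬wait1) holds.
Positions where crit2 holds: 2, 3.
Check wait1 U ¬wait1 at each: 2→ok, 3→ok.

Holds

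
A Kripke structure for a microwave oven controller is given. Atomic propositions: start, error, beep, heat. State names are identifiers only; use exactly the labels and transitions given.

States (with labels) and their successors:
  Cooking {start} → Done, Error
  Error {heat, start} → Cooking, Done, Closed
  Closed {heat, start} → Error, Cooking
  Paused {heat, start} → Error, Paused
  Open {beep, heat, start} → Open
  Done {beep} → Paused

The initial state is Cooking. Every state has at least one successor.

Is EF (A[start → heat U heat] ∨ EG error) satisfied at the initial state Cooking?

States satisfying A[start → heat U heat] ∨ EG error: {Error, Closed, Paused, Open, Done}.
States satisfying EF (A[start → heat U heat] ∨ EG error): {Cooking, Error, Closed, Paused, Open, Done}.
Some path from Cooking reaches a state where A[start → heat U heat] ∨ EG error holds.
Cooking ∈ Sat(EF (A[start → heat U heat] ∨ EG error)).

Satisfied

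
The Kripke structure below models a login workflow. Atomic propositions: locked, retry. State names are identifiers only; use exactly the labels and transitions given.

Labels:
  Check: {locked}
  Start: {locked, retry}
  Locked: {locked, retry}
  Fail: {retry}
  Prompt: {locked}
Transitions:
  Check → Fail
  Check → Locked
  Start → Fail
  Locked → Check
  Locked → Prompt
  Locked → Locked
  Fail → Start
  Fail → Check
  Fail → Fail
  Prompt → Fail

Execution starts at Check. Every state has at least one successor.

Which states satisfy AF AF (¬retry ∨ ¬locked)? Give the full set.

{Check, Start, Fail, Prompt}

States satisfying AF (¬retry ∨ ¬locked): {Check, Start, Fail, Prompt}.
States satisfying AF AF (¬retry ∨ ¬locked): {Check, Start, Fail, Prompt}.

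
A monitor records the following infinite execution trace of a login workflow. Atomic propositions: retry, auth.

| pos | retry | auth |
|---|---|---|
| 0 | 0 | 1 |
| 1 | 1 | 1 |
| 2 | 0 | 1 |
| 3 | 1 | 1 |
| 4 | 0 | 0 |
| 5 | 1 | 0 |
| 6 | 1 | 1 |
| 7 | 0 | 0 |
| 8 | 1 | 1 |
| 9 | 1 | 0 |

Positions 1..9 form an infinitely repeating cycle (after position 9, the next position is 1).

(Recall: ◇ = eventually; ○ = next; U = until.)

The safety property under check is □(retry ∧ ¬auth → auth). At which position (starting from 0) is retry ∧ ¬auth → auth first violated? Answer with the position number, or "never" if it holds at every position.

Check retry ∧ ¬auth → auth at each position in order: 0 ✓, 1 ✓, 2 ✓, 3 ✓, 4 ✓.
At position 5 the labels are {retry}, so retry ∧ ¬auth → auth is false there. This is the first violation.

5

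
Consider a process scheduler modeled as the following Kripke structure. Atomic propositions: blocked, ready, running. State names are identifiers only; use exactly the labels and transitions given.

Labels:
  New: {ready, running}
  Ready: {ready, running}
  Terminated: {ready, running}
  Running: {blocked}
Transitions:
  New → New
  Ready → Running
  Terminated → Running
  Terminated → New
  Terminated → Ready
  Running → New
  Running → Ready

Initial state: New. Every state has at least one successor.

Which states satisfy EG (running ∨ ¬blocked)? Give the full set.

States satisfying running ∨ ¬blocked: {New, Ready, Terminated}.
States satisfying EG (running ∨ ¬blocked): {New, Terminated}.

{New, Terminated}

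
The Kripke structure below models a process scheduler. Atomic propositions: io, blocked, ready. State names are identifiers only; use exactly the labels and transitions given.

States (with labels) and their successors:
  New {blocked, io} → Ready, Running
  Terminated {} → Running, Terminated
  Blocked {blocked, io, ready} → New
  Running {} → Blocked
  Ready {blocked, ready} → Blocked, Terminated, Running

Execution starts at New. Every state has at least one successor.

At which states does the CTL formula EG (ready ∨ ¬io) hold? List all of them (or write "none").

States satisfying ready ∨ ¬io: {Terminated, Blocked, Running, Ready}.
States satisfying EG (ready ∨ ¬io): {Terminated, Ready}.

{Terminated, Ready}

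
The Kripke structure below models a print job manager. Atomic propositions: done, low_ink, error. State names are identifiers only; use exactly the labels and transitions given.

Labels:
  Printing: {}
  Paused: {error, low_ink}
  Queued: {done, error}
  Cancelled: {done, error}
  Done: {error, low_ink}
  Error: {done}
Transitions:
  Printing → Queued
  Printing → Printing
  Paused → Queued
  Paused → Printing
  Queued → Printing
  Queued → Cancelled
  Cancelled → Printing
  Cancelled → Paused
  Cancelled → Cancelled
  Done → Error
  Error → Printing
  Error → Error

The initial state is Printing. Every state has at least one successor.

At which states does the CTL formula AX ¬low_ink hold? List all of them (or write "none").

{Printing, Paused, Queued, Done, Error}

States satisfying ¬low_ink: {Printing, Queued, Cancelled, Error}.
States satisfying AX ¬low_ink: {Printing, Paused, Queued, Done, Error}.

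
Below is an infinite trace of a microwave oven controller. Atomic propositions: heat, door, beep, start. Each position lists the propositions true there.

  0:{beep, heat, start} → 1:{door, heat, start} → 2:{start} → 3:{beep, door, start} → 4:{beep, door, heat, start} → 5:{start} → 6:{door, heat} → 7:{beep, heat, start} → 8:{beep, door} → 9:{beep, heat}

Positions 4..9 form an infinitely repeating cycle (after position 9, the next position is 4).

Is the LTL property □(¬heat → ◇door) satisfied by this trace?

Satisfied

¬heat → ◇door holds at every position 0..9, and those are all positions ever visited, so □(¬heat → ◇door) holds.
Positions where ¬heat holds: 2, 3, 5, 8.
Check ◇door at each: 2→ok, 3→ok, 5→ok, 8→ok.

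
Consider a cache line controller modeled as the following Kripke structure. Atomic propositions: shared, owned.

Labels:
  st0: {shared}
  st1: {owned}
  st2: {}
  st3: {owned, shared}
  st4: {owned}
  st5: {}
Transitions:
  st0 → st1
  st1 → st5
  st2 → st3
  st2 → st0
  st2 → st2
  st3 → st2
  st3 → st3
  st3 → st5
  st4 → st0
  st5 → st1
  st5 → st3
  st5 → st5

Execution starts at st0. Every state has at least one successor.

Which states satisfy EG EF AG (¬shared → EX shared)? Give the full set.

none

States satisfying EF AG (¬shared → EX shared): ∅.
States satisfying EG EF AG (¬shared → EX shared): ∅.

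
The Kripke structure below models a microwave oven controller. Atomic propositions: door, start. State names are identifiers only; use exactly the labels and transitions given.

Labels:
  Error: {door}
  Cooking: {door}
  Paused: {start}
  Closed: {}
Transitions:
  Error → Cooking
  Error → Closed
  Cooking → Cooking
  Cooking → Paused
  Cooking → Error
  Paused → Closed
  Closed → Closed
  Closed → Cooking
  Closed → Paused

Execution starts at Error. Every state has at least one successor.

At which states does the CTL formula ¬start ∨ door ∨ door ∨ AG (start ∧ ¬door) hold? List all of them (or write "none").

{Error, Cooking, Closed}

States satisfying ¬start: {Error, Cooking, Closed}.
States satisfying ¬start ∨ door: {Error, Cooking, Closed}.
States satisfying ¬start ∨ door ∨ door: {Error, Cooking, Closed}.
States satisfying start ∧ ¬door: {Paused}.
States satisfying AG (start ∧ ¬door): ∅.
States satisfying ¬start ∨ door ∨ door ∨ AG (start ∧ ¬door): {Error, Cooking, Closed}.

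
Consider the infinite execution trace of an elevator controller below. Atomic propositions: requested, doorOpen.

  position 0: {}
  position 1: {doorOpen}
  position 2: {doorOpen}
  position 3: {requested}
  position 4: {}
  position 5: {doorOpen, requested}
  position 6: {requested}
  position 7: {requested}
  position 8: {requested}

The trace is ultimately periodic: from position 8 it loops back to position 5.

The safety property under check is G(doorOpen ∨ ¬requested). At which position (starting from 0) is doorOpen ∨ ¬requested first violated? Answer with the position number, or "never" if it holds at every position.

Check doorOpen ∨ ¬requested at each position in order: 0 ✓, 1 ✓, 2 ✓.
At position 3 the labels are {requested}, so doorOpen ∨ ¬requested is false there. This is the first violation.

3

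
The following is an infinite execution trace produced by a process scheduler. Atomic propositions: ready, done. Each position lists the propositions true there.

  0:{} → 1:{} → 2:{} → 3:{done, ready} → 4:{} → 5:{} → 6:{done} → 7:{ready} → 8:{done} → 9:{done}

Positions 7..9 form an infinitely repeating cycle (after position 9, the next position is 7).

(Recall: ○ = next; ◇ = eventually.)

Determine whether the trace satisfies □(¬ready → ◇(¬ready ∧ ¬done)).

¬ready → ◇(¬ready ∧ ¬done) must hold at every position from 0 onward. It fails at position 6, so □(¬ready → ◇(¬ready ∧ ¬done)) is false.
Positions where ¬ready holds: 0, 1, 2, 4, 5, 6, 8, 9.
Check ◇(¬ready ∧ ¬done) at each: 0→ok, 1→ok, 2→ok, 4→ok, 5→ok, 6→fails, 8→fails, 9→fails.

Does not hold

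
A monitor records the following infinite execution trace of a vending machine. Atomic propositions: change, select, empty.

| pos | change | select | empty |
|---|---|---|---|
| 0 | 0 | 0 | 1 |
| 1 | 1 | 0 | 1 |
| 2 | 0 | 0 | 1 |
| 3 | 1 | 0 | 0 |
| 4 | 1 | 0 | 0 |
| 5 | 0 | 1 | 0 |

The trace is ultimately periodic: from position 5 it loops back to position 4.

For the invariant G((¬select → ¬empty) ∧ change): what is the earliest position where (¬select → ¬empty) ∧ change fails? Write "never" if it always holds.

At position 0 the labels are {empty}, so (¬select → ¬empty) ∧ change is false there. This is the first violation.

0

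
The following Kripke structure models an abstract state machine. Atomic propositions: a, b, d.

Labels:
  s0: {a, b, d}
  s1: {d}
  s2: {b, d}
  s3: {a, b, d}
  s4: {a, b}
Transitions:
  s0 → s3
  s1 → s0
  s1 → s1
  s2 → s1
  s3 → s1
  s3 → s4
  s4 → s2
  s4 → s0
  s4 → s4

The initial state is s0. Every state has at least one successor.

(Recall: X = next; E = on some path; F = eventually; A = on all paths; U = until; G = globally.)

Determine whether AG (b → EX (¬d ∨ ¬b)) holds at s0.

States satisfying b → EX (¬d ∨ ¬b): {s1, s2, s3, s4}.
States satisfying AG (b → EX (¬d ∨ ¬b)): ∅.
s0 is reachable from s0 and violates b → EX (¬d ∨ ¬b), so AG fails at s0.
s0 ∉ Sat(AG (b → EX (¬d ∨ ¬b))).

Violated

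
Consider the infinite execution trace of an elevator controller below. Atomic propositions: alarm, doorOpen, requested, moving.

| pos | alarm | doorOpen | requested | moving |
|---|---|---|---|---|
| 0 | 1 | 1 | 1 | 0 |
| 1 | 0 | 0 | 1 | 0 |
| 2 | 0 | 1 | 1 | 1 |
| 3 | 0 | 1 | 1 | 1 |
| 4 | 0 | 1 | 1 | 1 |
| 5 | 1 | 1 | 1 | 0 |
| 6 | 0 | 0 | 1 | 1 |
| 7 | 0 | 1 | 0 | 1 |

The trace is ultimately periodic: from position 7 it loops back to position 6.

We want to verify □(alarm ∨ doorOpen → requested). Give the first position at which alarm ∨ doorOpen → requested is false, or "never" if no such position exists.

Check alarm ∨ doorOpen → requested at each position in order: 0 ✓, 1 ✓, 2 ✓, 3 ✓, 4 ✓, 5 ✓, 6 ✓.
At position 7 the labels are {doorOpen, moving}, so alarm ∨ doorOpen → requested is false there. This is the first violation.

7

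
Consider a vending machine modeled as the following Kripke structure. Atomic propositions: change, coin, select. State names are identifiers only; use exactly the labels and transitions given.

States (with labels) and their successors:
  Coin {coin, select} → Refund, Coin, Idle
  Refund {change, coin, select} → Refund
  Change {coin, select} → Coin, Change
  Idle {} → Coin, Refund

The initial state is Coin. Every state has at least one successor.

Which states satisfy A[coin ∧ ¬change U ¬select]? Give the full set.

{Idle}

States satisfying coin ∧ ¬change: {Coin, Change}.
States satisfying ¬select: {Idle}.
States satisfying A[coin ∧ ¬change U ¬select]: {Idle}.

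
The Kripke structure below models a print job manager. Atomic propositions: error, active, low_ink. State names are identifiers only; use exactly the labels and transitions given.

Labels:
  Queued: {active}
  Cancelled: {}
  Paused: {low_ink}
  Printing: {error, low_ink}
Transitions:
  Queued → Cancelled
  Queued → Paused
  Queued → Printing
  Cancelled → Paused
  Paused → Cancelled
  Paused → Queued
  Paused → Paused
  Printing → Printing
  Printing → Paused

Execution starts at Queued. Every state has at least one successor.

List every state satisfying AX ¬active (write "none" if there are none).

States satisfying ¬active: {Cancelled, Paused, Printing}.
States satisfying AX ¬active: {Queued, Cancelled, Printing}.

{Queued, Cancelled, Printing}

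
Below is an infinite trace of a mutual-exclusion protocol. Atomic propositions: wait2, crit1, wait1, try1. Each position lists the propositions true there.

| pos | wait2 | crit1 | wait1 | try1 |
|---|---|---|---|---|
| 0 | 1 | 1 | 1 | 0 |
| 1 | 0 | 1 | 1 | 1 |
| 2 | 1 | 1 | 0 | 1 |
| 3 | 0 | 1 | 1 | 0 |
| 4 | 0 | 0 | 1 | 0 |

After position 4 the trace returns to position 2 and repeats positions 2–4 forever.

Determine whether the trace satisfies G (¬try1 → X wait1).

Does not hold

¬try1 → X wait1 must hold at every position from 0 onward. It fails at position 4, so G (¬try1 → X wait1) is false.
Positions where ¬try1 holds: 0, 3, 4.
Check X wait1 at each: 0→ok, 3→ok, 4→fails.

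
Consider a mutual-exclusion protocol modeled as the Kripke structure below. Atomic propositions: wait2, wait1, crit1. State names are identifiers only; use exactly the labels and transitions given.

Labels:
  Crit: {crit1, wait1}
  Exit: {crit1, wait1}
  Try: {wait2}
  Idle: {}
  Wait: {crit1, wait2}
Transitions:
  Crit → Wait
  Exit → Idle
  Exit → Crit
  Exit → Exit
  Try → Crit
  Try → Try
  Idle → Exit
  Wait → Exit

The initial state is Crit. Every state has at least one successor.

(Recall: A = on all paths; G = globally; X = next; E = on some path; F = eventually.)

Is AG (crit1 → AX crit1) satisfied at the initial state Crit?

States satisfying crit1 → AX crit1: {Crit, Try, Idle, Wait}.
States satisfying AG (crit1 → AX crit1): ∅.
Exit is reachable from Crit and violates crit1 → AX crit1, so AG fails at Crit.
Crit ∉ Sat(AG (crit1 → AX crit1)).

No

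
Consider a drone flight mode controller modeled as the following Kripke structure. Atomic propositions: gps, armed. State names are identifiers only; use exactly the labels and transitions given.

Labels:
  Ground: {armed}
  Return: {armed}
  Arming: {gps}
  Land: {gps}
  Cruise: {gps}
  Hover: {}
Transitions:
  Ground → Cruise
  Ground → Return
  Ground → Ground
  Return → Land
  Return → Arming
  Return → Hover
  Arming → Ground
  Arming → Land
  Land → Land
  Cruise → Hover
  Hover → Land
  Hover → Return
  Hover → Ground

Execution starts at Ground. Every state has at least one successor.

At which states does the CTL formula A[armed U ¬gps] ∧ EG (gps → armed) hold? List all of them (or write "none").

States satisfying armed: {Ground, Return}.
States satisfying ¬gps: {Ground, Return, Hover}.
States satisfying A[armed U ¬gps]: {Ground, Return, Hover}.
States satisfying gps → armed: {Ground, Return, Hover}.
States satisfying EG (gps → armed): {Ground, Return, Hover}.
States satisfying A[armed U ¬gps] ∧ EG (gps → armed): {Ground, Return, Hover}.

{Ground, Return, Hover}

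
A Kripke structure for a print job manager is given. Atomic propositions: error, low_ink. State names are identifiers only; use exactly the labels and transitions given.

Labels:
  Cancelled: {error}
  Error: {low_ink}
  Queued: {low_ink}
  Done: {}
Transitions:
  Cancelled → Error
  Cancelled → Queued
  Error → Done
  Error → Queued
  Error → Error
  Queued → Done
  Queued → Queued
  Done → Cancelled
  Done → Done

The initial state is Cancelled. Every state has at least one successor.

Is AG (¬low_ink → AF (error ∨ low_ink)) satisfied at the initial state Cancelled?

States satisfying ¬low_ink → AF (error ∨ low_ink): {Cancelled, Error, Queued}.
States satisfying AG (¬low_ink → AF (error ∨ low_ink)): ∅.
Done is reachable from Cancelled and violates ¬low_ink → AF (error ∨ low_ink), so AG fails at Cancelled.
Cancelled ∉ Sat(AG (¬low_ink → AF (error ∨ low_ink))).

Does not hold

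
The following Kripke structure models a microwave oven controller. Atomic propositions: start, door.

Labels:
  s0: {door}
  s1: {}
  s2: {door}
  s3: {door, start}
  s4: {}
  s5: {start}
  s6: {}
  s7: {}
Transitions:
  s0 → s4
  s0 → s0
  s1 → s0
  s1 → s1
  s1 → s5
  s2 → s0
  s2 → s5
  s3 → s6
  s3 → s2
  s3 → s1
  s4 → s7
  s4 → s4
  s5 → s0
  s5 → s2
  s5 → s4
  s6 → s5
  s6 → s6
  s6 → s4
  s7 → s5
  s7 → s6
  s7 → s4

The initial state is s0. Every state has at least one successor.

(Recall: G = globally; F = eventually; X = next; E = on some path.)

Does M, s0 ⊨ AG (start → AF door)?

States satisfying start → AF door: {s0, s1, s2, s3, s4, s6, s7}.
States satisfying AG (start → AF door): ∅.
s5 is reachable from s0 and violates start → AF door, so AG fails at s0.
s0 ∉ Sat(AG (start → AF door)).

Does not hold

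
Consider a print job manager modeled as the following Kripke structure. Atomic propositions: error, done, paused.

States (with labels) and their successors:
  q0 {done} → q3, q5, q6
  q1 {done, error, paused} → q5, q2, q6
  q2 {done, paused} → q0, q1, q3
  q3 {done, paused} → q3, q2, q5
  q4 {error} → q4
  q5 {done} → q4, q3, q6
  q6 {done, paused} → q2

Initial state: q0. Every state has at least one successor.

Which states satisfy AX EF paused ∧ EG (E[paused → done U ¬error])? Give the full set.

{q0, q1, q2, q3, q6}

States satisfying EF paused: {q0, q1, q2, q3, q5, q6}.
States satisfying AX EF paused: {q0, q1, q2, q3, q6}.
States satisfying E[paused → done U ¬error]: {q0, q1, q2, q3, q5, q6}.
States satisfying EG (E[paused → done U ¬error]): {q0, q1, q2, q3, q5, q6}.
States satisfying AX EF paused ∧ EG (E[paused → done U ¬error]): {q0, q1, q2, q3, q6}.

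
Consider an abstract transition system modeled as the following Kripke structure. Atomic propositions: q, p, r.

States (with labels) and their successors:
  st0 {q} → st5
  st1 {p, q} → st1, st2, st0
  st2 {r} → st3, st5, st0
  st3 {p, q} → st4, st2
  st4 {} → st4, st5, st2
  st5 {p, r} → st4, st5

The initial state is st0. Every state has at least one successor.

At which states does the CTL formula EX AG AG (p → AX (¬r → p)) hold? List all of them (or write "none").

none

States satisfying AG AG (p → AX (¬r → p)): ∅.
States satisfying EX AG AG (p → AX (¬r → p)): ∅.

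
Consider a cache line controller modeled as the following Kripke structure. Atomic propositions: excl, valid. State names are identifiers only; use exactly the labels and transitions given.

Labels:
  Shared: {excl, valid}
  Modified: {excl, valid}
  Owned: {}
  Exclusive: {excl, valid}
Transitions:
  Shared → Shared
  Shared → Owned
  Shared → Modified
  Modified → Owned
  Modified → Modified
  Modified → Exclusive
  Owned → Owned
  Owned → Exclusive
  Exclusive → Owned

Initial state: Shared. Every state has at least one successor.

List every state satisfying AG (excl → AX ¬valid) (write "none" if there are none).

{Owned, Exclusive}

States satisfying excl → AX ¬valid: {Owned, Exclusive}.
States satisfying AG (excl → AX ¬valid): {Owned, Exclusive}.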